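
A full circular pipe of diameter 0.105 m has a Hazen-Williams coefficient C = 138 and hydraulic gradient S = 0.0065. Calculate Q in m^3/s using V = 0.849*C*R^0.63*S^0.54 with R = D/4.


For a full circular pipe, R = D/4 = 0.105/4 = 0.0262 m.
V = 0.849 * 138 * 0.0262^0.63 * 0.0065^0.54
  = 0.849 * 138 * 0.100937 * 0.065913
  = 0.7795 m/s.
Pipe area A = pi*D^2/4 = pi*0.105^2/4 = 0.0087 m^2.
Q = A * V = 0.0087 * 0.7795 = 0.0067 m^3/s.

0.0067


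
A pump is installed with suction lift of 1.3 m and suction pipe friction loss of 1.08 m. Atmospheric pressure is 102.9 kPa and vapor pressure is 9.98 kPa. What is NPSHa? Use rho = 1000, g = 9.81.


NPSHa = p_atm/(rho*g) - z_s - hf_s - p_vap/(rho*g).
p_atm/(rho*g) = 102.9*1000 / (1000*9.81) = 10.489 m.
p_vap/(rho*g) = 9.98*1000 / (1000*9.81) = 1.017 m.
NPSHa = 10.489 - 1.3 - 1.08 - 1.017
      = 7.09 m.

7.09


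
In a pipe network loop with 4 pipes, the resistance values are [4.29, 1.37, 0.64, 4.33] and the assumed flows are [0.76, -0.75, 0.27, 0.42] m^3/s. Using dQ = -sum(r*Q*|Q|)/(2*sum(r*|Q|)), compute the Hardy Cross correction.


Numerator terms (r*Q*|Q|): 4.29*0.76*|0.76| = 2.4779; 1.37*-0.75*|-0.75| = -0.7706; 0.64*0.27*|0.27| = 0.0467; 4.33*0.42*|0.42| = 0.7638.
Sum of numerator = 2.5177.
Denominator terms (r*|Q|): 4.29*|0.76| = 3.2604; 1.37*|-0.75| = 1.0275; 0.64*|0.27| = 0.1728; 4.33*|0.42| = 1.8186.
2 * sum of denominator = 2 * 6.2793 = 12.5586.
dQ = -2.5177 / 12.5586 = -0.2005 m^3/s.

-0.2005


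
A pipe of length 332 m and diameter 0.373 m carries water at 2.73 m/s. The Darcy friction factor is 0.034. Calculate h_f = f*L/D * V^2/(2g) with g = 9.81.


Darcy-Weisbach equation: h_f = f * (L/D) * V^2/(2g).
f * L/D = 0.034 * 332/0.373 = 30.2627.
V^2/(2g) = 2.73^2 / (2*9.81) = 7.4529 / 19.62 = 0.3799 m.
h_f = 30.2627 * 0.3799 = 11.496 m.

11.496


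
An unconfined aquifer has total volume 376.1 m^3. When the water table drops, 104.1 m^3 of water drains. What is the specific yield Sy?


Specific yield Sy = Volume drained / Total volume.
Sy = 104.1 / 376.1
   = 0.2768.

0.2768


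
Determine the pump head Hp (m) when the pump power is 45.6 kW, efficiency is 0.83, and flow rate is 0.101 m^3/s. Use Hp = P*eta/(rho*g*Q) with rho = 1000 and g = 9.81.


Pump head formula: Hp = P * eta / (rho * g * Q).
Numerator: P * eta = 45.6 * 1000 * 0.83 = 37848.0 W.
Denominator: rho * g * Q = 1000 * 9.81 * 0.101 = 990.81.
Hp = 37848.0 / 990.81 = 38.2 m.

38.2


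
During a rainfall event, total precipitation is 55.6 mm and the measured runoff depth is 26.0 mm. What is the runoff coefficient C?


The runoff coefficient C = runoff depth / rainfall depth.
C = 26.0 / 55.6
  = 0.4676.

0.4676


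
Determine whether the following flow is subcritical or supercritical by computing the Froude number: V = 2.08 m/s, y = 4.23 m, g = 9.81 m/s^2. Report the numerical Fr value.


The Froude number is defined as Fr = V / sqrt(g*y).
g*y = 9.81 * 4.23 = 41.4963.
sqrt(g*y) = sqrt(41.4963) = 6.4418.
Fr = 2.08 / 6.4418 = 0.3229.
Since Fr < 1, the flow is subcritical.

0.3229


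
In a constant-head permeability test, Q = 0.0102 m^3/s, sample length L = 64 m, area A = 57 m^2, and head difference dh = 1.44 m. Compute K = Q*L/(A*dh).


From K = Q*L / (A*dh):
Numerator: Q*L = 0.0102 * 64 = 0.6528.
Denominator: A*dh = 57 * 1.44 = 82.08.
K = 0.6528 / 82.08 = 0.007953 m/s.

0.007953


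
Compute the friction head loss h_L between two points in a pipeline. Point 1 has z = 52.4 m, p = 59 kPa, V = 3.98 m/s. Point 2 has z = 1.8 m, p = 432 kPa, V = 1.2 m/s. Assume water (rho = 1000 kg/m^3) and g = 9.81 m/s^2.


Total head at each section: H = z + p/(rho*g) + V^2/(2g).
H1 = 52.4 + 59*1000/(1000*9.81) + 3.98^2/(2*9.81)
   = 52.4 + 6.014 + 0.8074
   = 59.222 m.
H2 = 1.8 + 432*1000/(1000*9.81) + 1.2^2/(2*9.81)
   = 1.8 + 44.037 + 0.0734
   = 45.91 m.
h_L = H1 - H2 = 59.222 - 45.91 = 13.312 m.

13.312


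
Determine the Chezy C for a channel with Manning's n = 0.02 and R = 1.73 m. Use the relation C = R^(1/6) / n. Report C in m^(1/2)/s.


The Chezy coefficient relates to Manning's n through C = R^(1/6) / n.
R^(1/6) = 1.73^(1/6) = 1.095656.
C = 1.095656 / 0.02 = 54.78 m^(1/2)/s.

54.78


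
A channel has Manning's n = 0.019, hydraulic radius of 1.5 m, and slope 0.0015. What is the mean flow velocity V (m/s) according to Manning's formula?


Manning's equation gives V = (1/n) * R^(2/3) * S^(1/2).
First, compute R^(2/3) = 1.5^(2/3) = 1.3104.
Next, S^(1/2) = 0.0015^(1/2) = 0.03873.
Then 1/n = 1/0.019 = 52.63.
V = 52.63 * 1.3104 * 0.03873 = 2.6711 m/s.

2.6711


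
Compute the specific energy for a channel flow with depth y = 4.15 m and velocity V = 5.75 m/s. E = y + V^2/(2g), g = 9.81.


Specific energy E = y + V^2/(2g).
Velocity head = V^2/(2g) = 5.75^2 / (2*9.81) = 33.0625 / 19.62 = 1.6851 m.
E = 4.15 + 1.6851 = 5.8351 m.

5.8351


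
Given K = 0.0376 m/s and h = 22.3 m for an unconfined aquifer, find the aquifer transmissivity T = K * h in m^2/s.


Transmissivity is defined as T = K * h.
T = 0.0376 * 22.3
  = 0.8385 m^2/s.

0.8385


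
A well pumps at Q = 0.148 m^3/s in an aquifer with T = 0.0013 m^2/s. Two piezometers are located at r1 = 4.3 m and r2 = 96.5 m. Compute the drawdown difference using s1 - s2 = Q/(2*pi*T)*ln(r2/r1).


Thiem equation: s1 - s2 = Q/(2*pi*T) * ln(r2/r1).
ln(r2/r1) = ln(96.5/4.3) = 3.1109.
Q/(2*pi*T) = 0.148 / (2*pi*0.0013) = 0.148 / 0.0082 = 18.1192.
s1 - s2 = 18.1192 * 3.1109 = 56.3675 m.

56.3675


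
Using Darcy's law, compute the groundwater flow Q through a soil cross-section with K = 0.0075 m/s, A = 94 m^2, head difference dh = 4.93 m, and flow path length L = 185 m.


Darcy's law: Q = K * A * i, where i = dh/L.
Hydraulic gradient i = 4.93 / 185 = 0.026649.
Q = 0.0075 * 94 * 0.026649
  = 0.0188 m^3/s.

0.0188


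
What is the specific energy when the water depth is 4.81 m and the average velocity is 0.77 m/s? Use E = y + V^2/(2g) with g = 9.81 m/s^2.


Specific energy E = y + V^2/(2g).
Velocity head = V^2/(2g) = 0.77^2 / (2*9.81) = 0.5929 / 19.62 = 0.0302 m.
E = 4.81 + 0.0302 = 4.8402 m.

4.8402


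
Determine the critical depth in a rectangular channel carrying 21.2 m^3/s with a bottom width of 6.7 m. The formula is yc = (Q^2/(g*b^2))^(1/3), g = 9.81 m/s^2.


Using yc = (Q^2 / (g * b^2))^(1/3):
Q^2 = 21.2^2 = 449.44.
g * b^2 = 9.81 * 6.7^2 = 9.81 * 44.89 = 440.37.
Q^2 / (g*b^2) = 449.44 / 440.37 = 1.0206.
yc = 1.0206^(1/3) = 1.0068 m.

1.0068


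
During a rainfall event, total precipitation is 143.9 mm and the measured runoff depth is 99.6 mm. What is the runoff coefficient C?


The runoff coefficient C = runoff depth / rainfall depth.
C = 99.6 / 143.9
  = 0.6921.

0.6921


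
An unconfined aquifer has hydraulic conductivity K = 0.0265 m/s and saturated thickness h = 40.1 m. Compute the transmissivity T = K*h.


Transmissivity is defined as T = K * h.
T = 0.0265 * 40.1
  = 1.0627 m^2/s.

1.0627


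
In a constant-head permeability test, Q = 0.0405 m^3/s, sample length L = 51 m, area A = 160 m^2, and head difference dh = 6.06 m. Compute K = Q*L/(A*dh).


From K = Q*L / (A*dh):
Numerator: Q*L = 0.0405 * 51 = 2.0655.
Denominator: A*dh = 160 * 6.06 = 969.6.
K = 2.0655 / 969.6 = 0.00213 m/s.

0.00213


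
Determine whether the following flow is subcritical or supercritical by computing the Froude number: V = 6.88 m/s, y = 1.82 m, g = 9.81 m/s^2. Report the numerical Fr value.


The Froude number is defined as Fr = V / sqrt(g*y).
g*y = 9.81 * 1.82 = 17.8542.
sqrt(g*y) = sqrt(17.8542) = 4.2254.
Fr = 6.88 / 4.2254 = 1.6282.
Since Fr > 1, the flow is supercritical.

1.6282


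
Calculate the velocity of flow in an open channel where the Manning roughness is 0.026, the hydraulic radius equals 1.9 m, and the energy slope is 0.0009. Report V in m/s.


Manning's equation gives V = (1/n) * R^(2/3) * S^(1/2).
First, compute R^(2/3) = 1.9^(2/3) = 1.534.
Next, S^(1/2) = 0.0009^(1/2) = 0.03.
Then 1/n = 1/0.026 = 38.46.
V = 38.46 * 1.534 * 0.03 = 1.77 m/s.

1.77


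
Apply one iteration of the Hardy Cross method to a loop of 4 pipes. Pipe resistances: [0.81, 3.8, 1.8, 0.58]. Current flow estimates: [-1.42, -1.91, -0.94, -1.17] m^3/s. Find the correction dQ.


Numerator terms (r*Q*|Q|): 0.81*-1.42*|-1.42| = -1.6333; 3.8*-1.91*|-1.91| = -13.8628; 1.8*-0.94*|-0.94| = -1.5905; 0.58*-1.17*|-1.17| = -0.794.
Sum of numerator = -17.8805.
Denominator terms (r*|Q|): 0.81*|-1.42| = 1.1502; 3.8*|-1.91| = 7.258; 1.8*|-0.94| = 1.692; 0.58*|-1.17| = 0.6786.
2 * sum of denominator = 2 * 10.7788 = 21.5576.
dQ = --17.8805 / 21.5576 = 0.8294 m^3/s.

0.8294


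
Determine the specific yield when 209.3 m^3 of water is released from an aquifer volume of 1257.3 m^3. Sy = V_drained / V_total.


Specific yield Sy = Volume drained / Total volume.
Sy = 209.3 / 1257.3
   = 0.1665.

0.1665


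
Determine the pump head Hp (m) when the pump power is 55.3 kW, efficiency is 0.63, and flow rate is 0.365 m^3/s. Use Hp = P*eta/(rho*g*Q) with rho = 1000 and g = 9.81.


Pump head formula: Hp = P * eta / (rho * g * Q).
Numerator: P * eta = 55.3 * 1000 * 0.63 = 34839.0 W.
Denominator: rho * g * Q = 1000 * 9.81 * 0.365 = 3580.65.
Hp = 34839.0 / 3580.65 = 9.73 m.

9.73


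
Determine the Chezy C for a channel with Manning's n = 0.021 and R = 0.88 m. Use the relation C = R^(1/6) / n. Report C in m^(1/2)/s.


The Chezy coefficient relates to Manning's n through C = R^(1/6) / n.
R^(1/6) = 0.88^(1/6) = 0.97892.
C = 0.97892 / 0.021 = 46.62 m^(1/2)/s.

46.62


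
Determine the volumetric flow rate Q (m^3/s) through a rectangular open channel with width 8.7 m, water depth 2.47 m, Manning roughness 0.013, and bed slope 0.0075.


For a rectangular channel, the cross-sectional area A = b * y = 8.7 * 2.47 = 21.49 m^2.
The wetted perimeter P = b + 2y = 8.7 + 2*2.47 = 13.64 m.
Hydraulic radius R = A/P = 21.49/13.64 = 1.5754 m.
Velocity V = (1/n)*R^(2/3)*S^(1/2) = (1/0.013)*1.5754^(2/3)*0.0075^(1/2) = 9.0196 m/s.
Discharge Q = A * V = 21.49 * 9.0196 = 193.823 m^3/s.

193.823


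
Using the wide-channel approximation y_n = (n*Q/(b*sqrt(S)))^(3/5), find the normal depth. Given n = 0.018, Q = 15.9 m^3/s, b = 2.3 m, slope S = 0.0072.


We use the wide-channel approximation y_n = (n*Q/(b*sqrt(S)))^(3/5).
sqrt(S) = sqrt(0.0072) = 0.084853.
Numerator: n*Q = 0.018 * 15.9 = 0.2862.
Denominator: b*sqrt(S) = 2.3 * 0.084853 = 0.195162.
arg = 1.4665.
y_n = 1.4665^(3/5) = 1.2582 m.

1.2582


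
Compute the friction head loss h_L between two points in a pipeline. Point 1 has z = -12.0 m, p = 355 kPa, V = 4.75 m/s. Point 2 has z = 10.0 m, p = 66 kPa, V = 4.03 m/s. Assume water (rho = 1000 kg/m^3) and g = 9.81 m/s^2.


Total head at each section: H = z + p/(rho*g) + V^2/(2g).
H1 = -12.0 + 355*1000/(1000*9.81) + 4.75^2/(2*9.81)
   = -12.0 + 36.188 + 1.15
   = 25.338 m.
H2 = 10.0 + 66*1000/(1000*9.81) + 4.03^2/(2*9.81)
   = 10.0 + 6.728 + 0.8278
   = 17.556 m.
h_L = H1 - H2 = 25.338 - 17.556 = 7.782 m.

7.782


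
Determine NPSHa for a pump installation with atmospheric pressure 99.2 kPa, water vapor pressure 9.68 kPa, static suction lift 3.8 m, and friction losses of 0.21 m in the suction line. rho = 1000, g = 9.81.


NPSHa = p_atm/(rho*g) - z_s - hf_s - p_vap/(rho*g).
p_atm/(rho*g) = 99.2*1000 / (1000*9.81) = 10.112 m.
p_vap/(rho*g) = 9.68*1000 / (1000*9.81) = 0.987 m.
NPSHa = 10.112 - 3.8 - 0.21 - 0.987
      = 5.12 m.

5.12


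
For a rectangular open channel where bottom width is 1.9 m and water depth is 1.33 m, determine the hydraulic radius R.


For a rectangular section:
Flow area A = b * y = 1.9 * 1.33 = 2.53 m^2.
Wetted perimeter P = b + 2y = 1.9 + 2*1.33 = 4.56 m.
Hydraulic radius R = A/P = 2.53 / 4.56 = 0.5542 m.

0.5542


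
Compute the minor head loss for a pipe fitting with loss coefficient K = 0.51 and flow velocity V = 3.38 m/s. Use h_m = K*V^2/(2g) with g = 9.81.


Minor loss formula: h_m = K * V^2/(2g).
V^2 = 3.38^2 = 11.4244.
V^2/(2g) = 11.4244 / 19.62 = 0.5823 m.
h_m = 0.51 * 0.5823 = 0.297 m.

0.297


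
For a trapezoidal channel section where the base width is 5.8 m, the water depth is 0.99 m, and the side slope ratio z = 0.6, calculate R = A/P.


For a trapezoidal section with side slope z:
A = (b + z*y)*y = (5.8 + 0.6*0.99)*0.99 = 6.33 m^2.
P = b + 2*y*sqrt(1 + z^2) = 5.8 + 2*0.99*sqrt(1 + 0.6^2) = 8.109 m.
R = A/P = 6.33 / 8.109 = 0.7806 m.

0.7806


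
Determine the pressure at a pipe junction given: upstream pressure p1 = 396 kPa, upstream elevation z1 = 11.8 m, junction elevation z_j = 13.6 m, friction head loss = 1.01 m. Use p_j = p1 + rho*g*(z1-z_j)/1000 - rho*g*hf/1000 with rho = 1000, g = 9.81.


Junction pressure: p_j = p1 + rho*g*(z1 - z_j)/1000 - rho*g*hf/1000.
Elevation term = 1000*9.81*(11.8 - 13.6)/1000 = -17.658 kPa.
Friction term = 1000*9.81*1.01/1000 = 9.908 kPa.
p_j = 396 + -17.658 - 9.908 = 368.43 kPa.

368.43


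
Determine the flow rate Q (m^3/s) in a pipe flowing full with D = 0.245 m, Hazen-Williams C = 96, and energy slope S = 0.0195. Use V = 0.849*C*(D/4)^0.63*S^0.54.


For a full circular pipe, R = D/4 = 0.245/4 = 0.0612 m.
V = 0.849 * 96 * 0.0612^0.63 * 0.0195^0.54
  = 0.849 * 96 * 0.172138 * 0.119294
  = 1.6737 m/s.
Pipe area A = pi*D^2/4 = pi*0.245^2/4 = 0.0471 m^2.
Q = A * V = 0.0471 * 1.6737 = 0.0789 m^3/s.

0.0789


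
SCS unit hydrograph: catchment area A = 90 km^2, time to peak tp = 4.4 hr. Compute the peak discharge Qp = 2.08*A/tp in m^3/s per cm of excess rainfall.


SCS formula: Qp = 2.08 * A / tp.
Qp = 2.08 * 90 / 4.4
   = 187.2 / 4.4
   = 42.55 m^3/s per cm.

42.55


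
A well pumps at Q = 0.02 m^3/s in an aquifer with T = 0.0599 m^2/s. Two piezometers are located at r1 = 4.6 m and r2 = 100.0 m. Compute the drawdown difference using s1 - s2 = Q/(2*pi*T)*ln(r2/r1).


Thiem equation: s1 - s2 = Q/(2*pi*T) * ln(r2/r1).
ln(r2/r1) = ln(100.0/4.6) = 3.0791.
Q/(2*pi*T) = 0.02 / (2*pi*0.0599) = 0.02 / 0.3764 = 0.0531.
s1 - s2 = 0.0531 * 3.0791 = 0.1636 m.

0.1636


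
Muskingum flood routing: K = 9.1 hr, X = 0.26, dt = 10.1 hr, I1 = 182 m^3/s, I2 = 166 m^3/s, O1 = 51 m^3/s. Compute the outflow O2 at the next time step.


Muskingum coefficients:
denom = 2*K*(1-X) + dt = 2*9.1*(1-0.26) + 10.1 = 23.568.
C0 = (dt - 2*K*X)/denom = (10.1 - 2*9.1*0.26)/23.568 = 0.2278.
C1 = (dt + 2*K*X)/denom = (10.1 + 2*9.1*0.26)/23.568 = 0.6293.
C2 = (2*K*(1-X) - dt)/denom = 0.1429.
O2 = C0*I2 + C1*I1 + C2*O1
   = 0.2278*166 + 0.6293*182 + 0.1429*51
   = 159.64 m^3/s.

159.64


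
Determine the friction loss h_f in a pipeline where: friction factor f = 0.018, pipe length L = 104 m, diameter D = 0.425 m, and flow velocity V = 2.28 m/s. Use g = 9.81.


Darcy-Weisbach equation: h_f = f * (L/D) * V^2/(2g).
f * L/D = 0.018 * 104/0.425 = 4.4047.
V^2/(2g) = 2.28^2 / (2*9.81) = 5.1984 / 19.62 = 0.265 m.
h_f = 4.4047 * 0.265 = 1.167 m.

1.167


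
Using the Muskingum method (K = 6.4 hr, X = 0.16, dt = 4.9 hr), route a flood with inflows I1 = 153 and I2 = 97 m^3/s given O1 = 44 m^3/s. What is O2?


Muskingum coefficients:
denom = 2*K*(1-X) + dt = 2*6.4*(1-0.16) + 4.9 = 15.652.
C0 = (dt - 2*K*X)/denom = (4.9 - 2*6.4*0.16)/15.652 = 0.1822.
C1 = (dt + 2*K*X)/denom = (4.9 + 2*6.4*0.16)/15.652 = 0.4439.
C2 = (2*K*(1-X) - dt)/denom = 0.3739.
O2 = C0*I2 + C1*I1 + C2*O1
   = 0.1822*97 + 0.4439*153 + 0.3739*44
   = 102.04 m^3/s.

102.04


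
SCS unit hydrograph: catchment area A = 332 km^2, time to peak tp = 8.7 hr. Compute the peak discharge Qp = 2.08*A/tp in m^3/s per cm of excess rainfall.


SCS formula: Qp = 2.08 * A / tp.
Qp = 2.08 * 332 / 8.7
   = 690.56 / 8.7
   = 79.37 m^3/s per cm.

79.37


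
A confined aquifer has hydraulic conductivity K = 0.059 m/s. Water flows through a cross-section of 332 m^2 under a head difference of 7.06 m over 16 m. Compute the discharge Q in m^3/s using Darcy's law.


Darcy's law: Q = K * A * i, where i = dh/L.
Hydraulic gradient i = 7.06 / 16 = 0.44125.
Q = 0.059 * 332 * 0.44125
  = 8.6432 m^3/s.

8.6432


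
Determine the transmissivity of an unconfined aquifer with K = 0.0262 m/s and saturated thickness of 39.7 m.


Transmissivity is defined as T = K * h.
T = 0.0262 * 39.7
  = 1.0401 m^2/s.

1.0401


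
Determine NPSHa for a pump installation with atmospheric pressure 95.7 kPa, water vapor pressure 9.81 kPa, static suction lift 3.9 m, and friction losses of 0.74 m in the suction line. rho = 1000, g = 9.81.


NPSHa = p_atm/(rho*g) - z_s - hf_s - p_vap/(rho*g).
p_atm/(rho*g) = 95.7*1000 / (1000*9.81) = 9.755 m.
p_vap/(rho*g) = 9.81*1000 / (1000*9.81) = 1.0 m.
NPSHa = 9.755 - 3.9 - 0.74 - 1.0
      = 4.12 m.

4.12


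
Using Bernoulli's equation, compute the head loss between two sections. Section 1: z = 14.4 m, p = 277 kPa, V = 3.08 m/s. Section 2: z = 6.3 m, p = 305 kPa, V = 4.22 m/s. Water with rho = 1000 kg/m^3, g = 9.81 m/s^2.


Total head at each section: H = z + p/(rho*g) + V^2/(2g).
H1 = 14.4 + 277*1000/(1000*9.81) + 3.08^2/(2*9.81)
   = 14.4 + 28.236 + 0.4835
   = 43.12 m.
H2 = 6.3 + 305*1000/(1000*9.81) + 4.22^2/(2*9.81)
   = 6.3 + 31.091 + 0.9077
   = 38.298 m.
h_L = H1 - H2 = 43.12 - 38.298 = 4.822 m.

4.822


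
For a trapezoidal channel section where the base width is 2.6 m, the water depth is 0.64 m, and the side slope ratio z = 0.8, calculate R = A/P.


For a trapezoidal section with side slope z:
A = (b + z*y)*y = (2.6 + 0.8*0.64)*0.64 = 1.992 m^2.
P = b + 2*y*sqrt(1 + z^2) = 2.6 + 2*0.64*sqrt(1 + 0.8^2) = 4.239 m.
R = A/P = 1.992 / 4.239 = 0.4698 m.

0.4698


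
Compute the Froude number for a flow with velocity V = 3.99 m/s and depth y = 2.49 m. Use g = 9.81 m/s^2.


The Froude number is defined as Fr = V / sqrt(g*y).
g*y = 9.81 * 2.49 = 24.4269.
sqrt(g*y) = sqrt(24.4269) = 4.9424.
Fr = 3.99 / 4.9424 = 0.8073.

0.8073


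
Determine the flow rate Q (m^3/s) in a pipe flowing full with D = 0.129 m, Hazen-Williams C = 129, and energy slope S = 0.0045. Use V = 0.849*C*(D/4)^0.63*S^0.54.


For a full circular pipe, R = D/4 = 0.129/4 = 0.0323 m.
V = 0.849 * 129 * 0.0323^0.63 * 0.0045^0.54
  = 0.849 * 129 * 0.114914 * 0.054042
  = 0.6802 m/s.
Pipe area A = pi*D^2/4 = pi*0.129^2/4 = 0.0131 m^2.
Q = A * V = 0.0131 * 0.6802 = 0.0089 m^3/s.

0.0089


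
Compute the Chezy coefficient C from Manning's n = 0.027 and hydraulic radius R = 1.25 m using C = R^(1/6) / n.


The Chezy coefficient relates to Manning's n through C = R^(1/6) / n.
R^(1/6) = 1.25^(1/6) = 1.037891.
C = 1.037891 / 0.027 = 38.44 m^(1/2)/s.

38.44


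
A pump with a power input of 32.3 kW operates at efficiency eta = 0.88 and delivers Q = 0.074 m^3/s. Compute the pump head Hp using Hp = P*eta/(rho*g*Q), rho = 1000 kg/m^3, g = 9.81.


Pump head formula: Hp = P * eta / (rho * g * Q).
Numerator: P * eta = 32.3 * 1000 * 0.88 = 28424.0 W.
Denominator: rho * g * Q = 1000 * 9.81 * 0.074 = 725.94.
Hp = 28424.0 / 725.94 = 39.15 m.

39.15


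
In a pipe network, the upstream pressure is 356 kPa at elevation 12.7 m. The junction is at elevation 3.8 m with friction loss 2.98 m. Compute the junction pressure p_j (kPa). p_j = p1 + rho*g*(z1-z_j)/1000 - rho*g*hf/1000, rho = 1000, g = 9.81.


Junction pressure: p_j = p1 + rho*g*(z1 - z_j)/1000 - rho*g*hf/1000.
Elevation term = 1000*9.81*(12.7 - 3.8)/1000 = 87.309 kPa.
Friction term = 1000*9.81*2.98/1000 = 29.234 kPa.
p_j = 356 + 87.309 - 29.234 = 414.08 kPa.

414.08


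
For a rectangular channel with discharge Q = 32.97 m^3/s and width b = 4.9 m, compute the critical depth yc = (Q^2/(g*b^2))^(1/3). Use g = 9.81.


Using yc = (Q^2 / (g * b^2))^(1/3):
Q^2 = 32.97^2 = 1087.02.
g * b^2 = 9.81 * 4.9^2 = 9.81 * 24.01 = 235.54.
Q^2 / (g*b^2) = 1087.02 / 235.54 = 4.615.
yc = 4.615^(1/3) = 1.6649 m.

1.6649


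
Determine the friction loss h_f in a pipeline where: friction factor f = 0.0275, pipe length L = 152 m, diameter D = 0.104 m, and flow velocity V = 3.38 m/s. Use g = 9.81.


Darcy-Weisbach equation: h_f = f * (L/D) * V^2/(2g).
f * L/D = 0.0275 * 152/0.104 = 40.1923.
V^2/(2g) = 3.38^2 / (2*9.81) = 11.4244 / 19.62 = 0.5823 m.
h_f = 40.1923 * 0.5823 = 23.403 m.

23.403


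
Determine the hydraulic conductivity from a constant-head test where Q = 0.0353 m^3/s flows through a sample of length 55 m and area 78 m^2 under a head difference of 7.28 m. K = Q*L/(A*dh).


From K = Q*L / (A*dh):
Numerator: Q*L = 0.0353 * 55 = 1.9415.
Denominator: A*dh = 78 * 7.28 = 567.84.
K = 1.9415 / 567.84 = 0.003419 m/s.

0.003419


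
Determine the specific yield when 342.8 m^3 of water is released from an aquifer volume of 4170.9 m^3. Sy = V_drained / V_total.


Specific yield Sy = Volume drained / Total volume.
Sy = 342.8 / 4170.9
   = 0.0822.

0.0822


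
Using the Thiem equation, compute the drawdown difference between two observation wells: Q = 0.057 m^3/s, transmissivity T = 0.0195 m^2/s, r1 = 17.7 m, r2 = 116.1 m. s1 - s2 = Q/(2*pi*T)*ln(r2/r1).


Thiem equation: s1 - s2 = Q/(2*pi*T) * ln(r2/r1).
ln(r2/r1) = ln(116.1/17.7) = 1.8809.
Q/(2*pi*T) = 0.057 / (2*pi*0.0195) = 0.057 / 0.1225 = 0.4652.
s1 - s2 = 0.4652 * 1.8809 = 0.875 m.

0.875


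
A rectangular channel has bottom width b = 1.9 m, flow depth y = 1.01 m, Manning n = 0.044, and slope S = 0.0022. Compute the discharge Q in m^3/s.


For a rectangular channel, the cross-sectional area A = b * y = 1.9 * 1.01 = 1.92 m^2.
The wetted perimeter P = b + 2y = 1.9 + 2*1.01 = 3.92 m.
Hydraulic radius R = A/P = 1.92/3.92 = 0.4895 m.
Velocity V = (1/n)*R^(2/3)*S^(1/2) = (1/0.044)*0.4895^(2/3)*0.0022^(1/2) = 0.6621 m/s.
Discharge Q = A * V = 1.92 * 0.6621 = 1.271 m^3/s.

1.271


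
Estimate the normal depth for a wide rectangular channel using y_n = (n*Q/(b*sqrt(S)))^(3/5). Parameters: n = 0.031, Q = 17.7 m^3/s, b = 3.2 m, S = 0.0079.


We use the wide-channel approximation y_n = (n*Q/(b*sqrt(S)))^(3/5).
sqrt(S) = sqrt(0.0079) = 0.088882.
Numerator: n*Q = 0.031 * 17.7 = 0.5487.
Denominator: b*sqrt(S) = 3.2 * 0.088882 = 0.284422.
arg = 1.9292.
y_n = 1.9292^(3/5) = 1.4833 m.

1.4833


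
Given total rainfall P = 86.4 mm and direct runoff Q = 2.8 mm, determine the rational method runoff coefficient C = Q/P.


The runoff coefficient C = runoff depth / rainfall depth.
C = 2.8 / 86.4
  = 0.0324.

0.0324


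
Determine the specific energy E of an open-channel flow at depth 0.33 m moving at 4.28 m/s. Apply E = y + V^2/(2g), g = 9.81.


Specific energy E = y + V^2/(2g).
Velocity head = V^2/(2g) = 4.28^2 / (2*9.81) = 18.3184 / 19.62 = 0.9337 m.
E = 0.33 + 0.9337 = 1.2637 m.

1.2637


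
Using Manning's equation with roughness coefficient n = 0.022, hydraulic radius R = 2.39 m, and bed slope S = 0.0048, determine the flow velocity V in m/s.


Manning's equation gives V = (1/n) * R^(2/3) * S^(1/2).
First, compute R^(2/3) = 2.39^(2/3) = 1.7876.
Next, S^(1/2) = 0.0048^(1/2) = 0.069282.
Then 1/n = 1/0.022 = 45.45.
V = 45.45 * 1.7876 * 0.069282 = 5.6294 m/s.

5.6294


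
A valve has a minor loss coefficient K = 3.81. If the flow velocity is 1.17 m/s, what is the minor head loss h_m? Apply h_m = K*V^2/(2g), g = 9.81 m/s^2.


Minor loss formula: h_m = K * V^2/(2g).
V^2 = 1.17^2 = 1.3689.
V^2/(2g) = 1.3689 / 19.62 = 0.0698 m.
h_m = 3.81 * 0.0698 = 0.2658 m.

0.2658


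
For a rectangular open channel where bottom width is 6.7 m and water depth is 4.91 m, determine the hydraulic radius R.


For a rectangular section:
Flow area A = b * y = 6.7 * 4.91 = 32.9 m^2.
Wetted perimeter P = b + 2y = 6.7 + 2*4.91 = 16.52 m.
Hydraulic radius R = A/P = 32.9 / 16.52 = 1.9913 m.

1.9913


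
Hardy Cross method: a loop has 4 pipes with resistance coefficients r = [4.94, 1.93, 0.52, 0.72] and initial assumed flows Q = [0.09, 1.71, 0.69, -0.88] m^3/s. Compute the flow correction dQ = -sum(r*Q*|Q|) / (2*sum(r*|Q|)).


Numerator terms (r*Q*|Q|): 4.94*0.09*|0.09| = 0.04; 1.93*1.71*|1.71| = 5.6435; 0.52*0.69*|0.69| = 0.2476; 0.72*-0.88*|-0.88| = -0.5576.
Sum of numerator = 5.3735.
Denominator terms (r*|Q|): 4.94*|0.09| = 0.4446; 1.93*|1.71| = 3.3003; 0.52*|0.69| = 0.3588; 0.72*|-0.88| = 0.6336.
2 * sum of denominator = 2 * 4.7373 = 9.4746.
dQ = -5.3735 / 9.4746 = -0.5672 m^3/s.

-0.5672


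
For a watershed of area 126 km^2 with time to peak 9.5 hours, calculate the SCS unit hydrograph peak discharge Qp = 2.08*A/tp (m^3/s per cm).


SCS formula: Qp = 2.08 * A / tp.
Qp = 2.08 * 126 / 9.5
   = 262.08 / 9.5
   = 27.59 m^3/s per cm.

27.59


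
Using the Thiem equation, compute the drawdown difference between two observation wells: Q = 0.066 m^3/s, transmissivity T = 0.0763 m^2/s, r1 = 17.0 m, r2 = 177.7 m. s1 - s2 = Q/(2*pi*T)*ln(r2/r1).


Thiem equation: s1 - s2 = Q/(2*pi*T) * ln(r2/r1).
ln(r2/r1) = ln(177.7/17.0) = 2.3469.
Q/(2*pi*T) = 0.066 / (2*pi*0.0763) = 0.066 / 0.4794 = 0.1377.
s1 - s2 = 0.1377 * 2.3469 = 0.3231 m.

0.3231


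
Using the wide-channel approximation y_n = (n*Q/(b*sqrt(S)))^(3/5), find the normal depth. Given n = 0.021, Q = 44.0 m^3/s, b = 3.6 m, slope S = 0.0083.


We use the wide-channel approximation y_n = (n*Q/(b*sqrt(S)))^(3/5).
sqrt(S) = sqrt(0.0083) = 0.091104.
Numerator: n*Q = 0.021 * 44.0 = 0.924.
Denominator: b*sqrt(S) = 3.6 * 0.091104 = 0.327974.
arg = 2.8173.
y_n = 2.8173^(3/5) = 1.8617 m.

1.8617


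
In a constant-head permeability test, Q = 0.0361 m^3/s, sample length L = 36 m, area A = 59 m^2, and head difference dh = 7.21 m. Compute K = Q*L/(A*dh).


From K = Q*L / (A*dh):
Numerator: Q*L = 0.0361 * 36 = 1.2996.
Denominator: A*dh = 59 * 7.21 = 425.39.
K = 1.2996 / 425.39 = 0.003055 m/s.

0.003055


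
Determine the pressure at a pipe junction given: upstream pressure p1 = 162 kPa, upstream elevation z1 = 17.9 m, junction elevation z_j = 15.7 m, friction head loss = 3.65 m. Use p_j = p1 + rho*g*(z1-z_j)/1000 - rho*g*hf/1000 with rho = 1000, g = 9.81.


Junction pressure: p_j = p1 + rho*g*(z1 - z_j)/1000 - rho*g*hf/1000.
Elevation term = 1000*9.81*(17.9 - 15.7)/1000 = 21.582 kPa.
Friction term = 1000*9.81*3.65/1000 = 35.806 kPa.
p_j = 162 + 21.582 - 35.806 = 147.78 kPa.

147.78


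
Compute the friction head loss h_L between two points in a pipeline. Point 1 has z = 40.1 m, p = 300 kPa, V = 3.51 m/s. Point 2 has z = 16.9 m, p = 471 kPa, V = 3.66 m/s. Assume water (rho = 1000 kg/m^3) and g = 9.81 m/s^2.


Total head at each section: H = z + p/(rho*g) + V^2/(2g).
H1 = 40.1 + 300*1000/(1000*9.81) + 3.51^2/(2*9.81)
   = 40.1 + 30.581 + 0.6279
   = 71.309 m.
H2 = 16.9 + 471*1000/(1000*9.81) + 3.66^2/(2*9.81)
   = 16.9 + 48.012 + 0.6828
   = 65.595 m.
h_L = H1 - H2 = 71.309 - 65.595 = 5.714 m.

5.714


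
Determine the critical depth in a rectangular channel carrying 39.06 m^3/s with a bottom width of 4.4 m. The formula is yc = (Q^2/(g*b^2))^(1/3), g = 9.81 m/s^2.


Using yc = (Q^2 / (g * b^2))^(1/3):
Q^2 = 39.06^2 = 1525.68.
g * b^2 = 9.81 * 4.4^2 = 9.81 * 19.36 = 189.92.
Q^2 / (g*b^2) = 1525.68 / 189.92 = 8.0333.
yc = 8.0333^(1/3) = 2.0028 m.

2.0028


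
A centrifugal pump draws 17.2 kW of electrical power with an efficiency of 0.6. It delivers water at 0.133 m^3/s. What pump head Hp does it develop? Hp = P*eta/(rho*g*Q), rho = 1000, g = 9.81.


Pump head formula: Hp = P * eta / (rho * g * Q).
Numerator: P * eta = 17.2 * 1000 * 0.6 = 10320.0 W.
Denominator: rho * g * Q = 1000 * 9.81 * 0.133 = 1304.73.
Hp = 10320.0 / 1304.73 = 7.91 m.

7.91


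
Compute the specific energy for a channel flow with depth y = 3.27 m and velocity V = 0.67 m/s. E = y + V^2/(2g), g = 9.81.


Specific energy E = y + V^2/(2g).
Velocity head = V^2/(2g) = 0.67^2 / (2*9.81) = 0.4489 / 19.62 = 0.0229 m.
E = 3.27 + 0.0229 = 3.2929 m.

3.2929


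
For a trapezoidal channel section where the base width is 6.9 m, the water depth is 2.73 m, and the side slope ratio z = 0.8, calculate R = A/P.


For a trapezoidal section with side slope z:
A = (b + z*y)*y = (6.9 + 0.8*2.73)*2.73 = 24.799 m^2.
P = b + 2*y*sqrt(1 + z^2) = 6.9 + 2*2.73*sqrt(1 + 0.8^2) = 13.892 m.
R = A/P = 24.799 / 13.892 = 1.7851 m.

1.7851


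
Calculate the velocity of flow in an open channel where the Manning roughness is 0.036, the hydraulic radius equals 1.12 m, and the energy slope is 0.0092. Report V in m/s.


Manning's equation gives V = (1/n) * R^(2/3) * S^(1/2).
First, compute R^(2/3) = 1.12^(2/3) = 1.0785.
Next, S^(1/2) = 0.0092^(1/2) = 0.095917.
Then 1/n = 1/0.036 = 27.78.
V = 27.78 * 1.0785 * 0.095917 = 2.8734 m/s.

2.8734


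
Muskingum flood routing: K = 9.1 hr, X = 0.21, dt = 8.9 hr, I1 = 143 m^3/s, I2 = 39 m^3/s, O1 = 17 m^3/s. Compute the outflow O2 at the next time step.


Muskingum coefficients:
denom = 2*K*(1-X) + dt = 2*9.1*(1-0.21) + 8.9 = 23.278.
C0 = (dt - 2*K*X)/denom = (8.9 - 2*9.1*0.21)/23.278 = 0.2181.
C1 = (dt + 2*K*X)/denom = (8.9 + 2*9.1*0.21)/23.278 = 0.5465.
C2 = (2*K*(1-X) - dt)/denom = 0.2353.
O2 = C0*I2 + C1*I1 + C2*O1
   = 0.2181*39 + 0.5465*143 + 0.2353*17
   = 90.66 m^3/s.

90.66


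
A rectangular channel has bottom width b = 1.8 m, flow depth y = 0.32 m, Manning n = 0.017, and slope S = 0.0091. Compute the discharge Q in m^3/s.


For a rectangular channel, the cross-sectional area A = b * y = 1.8 * 0.32 = 0.58 m^2.
The wetted perimeter P = b + 2y = 1.8 + 2*0.32 = 2.44 m.
Hydraulic radius R = A/P = 0.58/2.44 = 0.2361 m.
Velocity V = (1/n)*R^(2/3)*S^(1/2) = (1/0.017)*0.2361^(2/3)*0.0091^(1/2) = 2.1434 m/s.
Discharge Q = A * V = 0.58 * 2.1434 = 1.235 m^3/s.

1.235


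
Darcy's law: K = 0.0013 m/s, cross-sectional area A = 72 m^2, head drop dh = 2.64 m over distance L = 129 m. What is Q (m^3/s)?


Darcy's law: Q = K * A * i, where i = dh/L.
Hydraulic gradient i = 2.64 / 129 = 0.020465.
Q = 0.0013 * 72 * 0.020465
  = 0.0019 m^3/s.

0.0019


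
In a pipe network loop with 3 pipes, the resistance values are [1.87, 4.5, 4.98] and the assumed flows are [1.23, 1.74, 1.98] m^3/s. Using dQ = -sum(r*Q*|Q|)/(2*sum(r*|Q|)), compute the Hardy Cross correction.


Numerator terms (r*Q*|Q|): 1.87*1.23*|1.23| = 2.8291; 4.5*1.74*|1.74| = 13.6242; 4.98*1.98*|1.98| = 19.5236.
Sum of numerator = 35.9769.
Denominator terms (r*|Q|): 1.87*|1.23| = 2.3001; 4.5*|1.74| = 7.83; 4.98*|1.98| = 9.8604.
2 * sum of denominator = 2 * 19.9905 = 39.981.
dQ = -35.9769 / 39.981 = -0.8999 m^3/s.

-0.8999


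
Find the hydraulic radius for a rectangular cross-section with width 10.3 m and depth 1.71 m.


For a rectangular section:
Flow area A = b * y = 10.3 * 1.71 = 17.61 m^2.
Wetted perimeter P = b + 2y = 10.3 + 2*1.71 = 13.72 m.
Hydraulic radius R = A/P = 17.61 / 13.72 = 1.2837 m.

1.2837


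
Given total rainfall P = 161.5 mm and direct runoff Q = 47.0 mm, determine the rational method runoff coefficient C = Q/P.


The runoff coefficient C = runoff depth / rainfall depth.
C = 47.0 / 161.5
  = 0.291.

0.291


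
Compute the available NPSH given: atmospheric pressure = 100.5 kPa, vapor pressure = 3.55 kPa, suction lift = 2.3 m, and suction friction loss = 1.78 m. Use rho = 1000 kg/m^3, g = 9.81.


NPSHa = p_atm/(rho*g) - z_s - hf_s - p_vap/(rho*g).
p_atm/(rho*g) = 100.5*1000 / (1000*9.81) = 10.245 m.
p_vap/(rho*g) = 3.55*1000 / (1000*9.81) = 0.362 m.
NPSHa = 10.245 - 2.3 - 1.78 - 0.362
      = 5.8 m.

5.8


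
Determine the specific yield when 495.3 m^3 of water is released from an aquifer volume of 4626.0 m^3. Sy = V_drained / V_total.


Specific yield Sy = Volume drained / Total volume.
Sy = 495.3 / 4626.0
   = 0.1071.

0.1071


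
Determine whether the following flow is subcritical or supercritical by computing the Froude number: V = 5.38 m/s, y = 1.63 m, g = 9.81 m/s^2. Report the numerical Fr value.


The Froude number is defined as Fr = V / sqrt(g*y).
g*y = 9.81 * 1.63 = 15.9903.
sqrt(g*y) = sqrt(15.9903) = 3.9988.
Fr = 5.38 / 3.9988 = 1.3454.
Since Fr > 1, the flow is supercritical.

1.3454


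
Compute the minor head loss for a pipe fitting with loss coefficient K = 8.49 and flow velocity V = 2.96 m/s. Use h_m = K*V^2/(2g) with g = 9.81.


Minor loss formula: h_m = K * V^2/(2g).
V^2 = 2.96^2 = 8.7616.
V^2/(2g) = 8.7616 / 19.62 = 0.4466 m.
h_m = 8.49 * 0.4466 = 3.7913 m.

3.7913


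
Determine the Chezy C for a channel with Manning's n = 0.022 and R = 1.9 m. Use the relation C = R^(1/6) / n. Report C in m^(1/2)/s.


The Chezy coefficient relates to Manning's n through C = R^(1/6) / n.
R^(1/6) = 1.9^(1/6) = 1.112907.
C = 1.112907 / 0.022 = 50.59 m^(1/2)/s.

50.59


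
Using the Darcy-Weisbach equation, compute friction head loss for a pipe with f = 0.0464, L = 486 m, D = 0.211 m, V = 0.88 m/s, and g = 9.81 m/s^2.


Darcy-Weisbach equation: h_f = f * (L/D) * V^2/(2g).
f * L/D = 0.0464 * 486/0.211 = 106.8739.
V^2/(2g) = 0.88^2 / (2*9.81) = 0.7744 / 19.62 = 0.0395 m.
h_f = 106.8739 * 0.0395 = 4.218 m.

4.218


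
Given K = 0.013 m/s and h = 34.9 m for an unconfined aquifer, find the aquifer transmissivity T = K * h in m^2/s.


Transmissivity is defined as T = K * h.
T = 0.013 * 34.9
  = 0.4537 m^2/s.

0.4537


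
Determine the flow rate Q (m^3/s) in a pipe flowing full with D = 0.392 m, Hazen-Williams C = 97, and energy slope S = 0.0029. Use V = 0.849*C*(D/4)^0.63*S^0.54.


For a full circular pipe, R = D/4 = 0.392/4 = 0.098 m.
V = 0.849 * 97 * 0.098^0.63 * 0.0029^0.54
  = 0.849 * 97 * 0.231458 * 0.042628
  = 0.8125 m/s.
Pipe area A = pi*D^2/4 = pi*0.392^2/4 = 0.1207 m^2.
Q = A * V = 0.1207 * 0.8125 = 0.0981 m^3/s.

0.0981


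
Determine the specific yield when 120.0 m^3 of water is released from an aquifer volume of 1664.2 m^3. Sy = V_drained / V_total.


Specific yield Sy = Volume drained / Total volume.
Sy = 120.0 / 1664.2
   = 0.0721.

0.0721


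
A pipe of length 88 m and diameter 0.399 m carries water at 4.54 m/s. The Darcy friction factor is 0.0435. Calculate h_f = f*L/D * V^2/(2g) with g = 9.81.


Darcy-Weisbach equation: h_f = f * (L/D) * V^2/(2g).
f * L/D = 0.0435 * 88/0.399 = 9.594.
V^2/(2g) = 4.54^2 / (2*9.81) = 20.6116 / 19.62 = 1.0505 m.
h_f = 9.594 * 1.0505 = 10.079 m.

10.079


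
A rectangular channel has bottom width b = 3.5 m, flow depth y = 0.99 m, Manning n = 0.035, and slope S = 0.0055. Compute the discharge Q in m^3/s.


For a rectangular channel, the cross-sectional area A = b * y = 3.5 * 0.99 = 3.46 m^2.
The wetted perimeter P = b + 2y = 3.5 + 2*0.99 = 5.48 m.
Hydraulic radius R = A/P = 3.46/5.48 = 0.6323 m.
Velocity V = (1/n)*R^(2/3)*S^(1/2) = (1/0.035)*0.6323^(2/3)*0.0055^(1/2) = 1.561 m/s.
Discharge Q = A * V = 3.46 * 1.561 = 5.409 m^3/s.

5.409


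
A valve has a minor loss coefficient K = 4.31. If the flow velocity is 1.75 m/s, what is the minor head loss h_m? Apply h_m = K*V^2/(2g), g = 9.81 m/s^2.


Minor loss formula: h_m = K * V^2/(2g).
V^2 = 1.75^2 = 3.0625.
V^2/(2g) = 3.0625 / 19.62 = 0.1561 m.
h_m = 4.31 * 0.1561 = 0.6728 m.

0.6728


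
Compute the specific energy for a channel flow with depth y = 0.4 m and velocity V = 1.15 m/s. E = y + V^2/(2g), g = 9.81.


Specific energy E = y + V^2/(2g).
Velocity head = V^2/(2g) = 1.15^2 / (2*9.81) = 1.3225 / 19.62 = 0.0674 m.
E = 0.4 + 0.0674 = 0.4674 m.

0.4674


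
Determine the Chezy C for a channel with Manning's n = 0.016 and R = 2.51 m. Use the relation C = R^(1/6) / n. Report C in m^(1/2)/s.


The Chezy coefficient relates to Manning's n through C = R^(1/6) / n.
R^(1/6) = 2.51^(1/6) = 1.165768.
C = 1.165768 / 0.016 = 72.86 m^(1/2)/s.

72.86


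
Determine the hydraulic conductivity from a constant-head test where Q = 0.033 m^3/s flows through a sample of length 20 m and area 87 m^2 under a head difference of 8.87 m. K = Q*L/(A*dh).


From K = Q*L / (A*dh):
Numerator: Q*L = 0.033 * 20 = 0.66.
Denominator: A*dh = 87 * 8.87 = 771.69.
K = 0.66 / 771.69 = 0.000855 m/s.

0.000855


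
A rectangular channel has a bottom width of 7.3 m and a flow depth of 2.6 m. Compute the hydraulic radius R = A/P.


For a rectangular section:
Flow area A = b * y = 7.3 * 2.6 = 18.98 m^2.
Wetted perimeter P = b + 2y = 7.3 + 2*2.6 = 12.5 m.
Hydraulic radius R = A/P = 18.98 / 12.5 = 1.5184 m.

1.5184


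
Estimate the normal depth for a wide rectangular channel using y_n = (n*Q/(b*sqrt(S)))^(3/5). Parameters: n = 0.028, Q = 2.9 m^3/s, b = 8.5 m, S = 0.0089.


We use the wide-channel approximation y_n = (n*Q/(b*sqrt(S)))^(3/5).
sqrt(S) = sqrt(0.0089) = 0.09434.
Numerator: n*Q = 0.028 * 2.9 = 0.0812.
Denominator: b*sqrt(S) = 8.5 * 0.09434 = 0.80189.
arg = 0.1013.
y_n = 0.1013^(3/5) = 0.2531 m.

0.2531


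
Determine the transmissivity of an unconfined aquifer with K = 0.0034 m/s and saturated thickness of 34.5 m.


Transmissivity is defined as T = K * h.
T = 0.0034 * 34.5
  = 0.1173 m^2/s.

0.1173


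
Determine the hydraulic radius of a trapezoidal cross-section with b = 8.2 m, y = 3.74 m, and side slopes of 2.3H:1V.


For a trapezoidal section with side slope z:
A = (b + z*y)*y = (8.2 + 2.3*3.74)*3.74 = 62.839 m^2.
P = b + 2*y*sqrt(1 + z^2) = 8.2 + 2*3.74*sqrt(1 + 2.3^2) = 26.96 m.
R = A/P = 62.839 / 26.96 = 2.3309 m.

2.3309


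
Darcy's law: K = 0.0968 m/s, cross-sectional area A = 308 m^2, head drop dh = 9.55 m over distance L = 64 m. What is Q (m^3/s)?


Darcy's law: Q = K * A * i, where i = dh/L.
Hydraulic gradient i = 9.55 / 64 = 0.149219.
Q = 0.0968 * 308 * 0.149219
  = 4.4489 m^3/s.

4.4489


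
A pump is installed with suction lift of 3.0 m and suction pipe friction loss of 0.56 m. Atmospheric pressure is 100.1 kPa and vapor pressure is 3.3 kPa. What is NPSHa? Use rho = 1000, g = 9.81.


NPSHa = p_atm/(rho*g) - z_s - hf_s - p_vap/(rho*g).
p_atm/(rho*g) = 100.1*1000 / (1000*9.81) = 10.204 m.
p_vap/(rho*g) = 3.3*1000 / (1000*9.81) = 0.336 m.
NPSHa = 10.204 - 3.0 - 0.56 - 0.336
      = 6.31 m.

6.31


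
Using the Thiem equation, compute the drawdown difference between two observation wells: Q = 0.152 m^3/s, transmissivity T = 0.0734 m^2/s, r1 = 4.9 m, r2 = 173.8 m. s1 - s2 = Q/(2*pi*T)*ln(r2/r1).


Thiem equation: s1 - s2 = Q/(2*pi*T) * ln(r2/r1).
ln(r2/r1) = ln(173.8/4.9) = 3.5687.
Q/(2*pi*T) = 0.152 / (2*pi*0.0734) = 0.152 / 0.4612 = 0.3296.
s1 - s2 = 0.3296 * 3.5687 = 1.1762 m.

1.1762


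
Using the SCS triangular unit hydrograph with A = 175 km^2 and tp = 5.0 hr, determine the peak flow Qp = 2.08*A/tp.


SCS formula: Qp = 2.08 * A / tp.
Qp = 2.08 * 175 / 5.0
   = 364.0 / 5.0
   = 72.8 m^3/s per cm.

72.8


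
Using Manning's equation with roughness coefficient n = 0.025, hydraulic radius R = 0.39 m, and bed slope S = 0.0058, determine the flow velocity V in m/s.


Manning's equation gives V = (1/n) * R^(2/3) * S^(1/2).
First, compute R^(2/3) = 0.39^(2/3) = 0.5338.
Next, S^(1/2) = 0.0058^(1/2) = 0.076158.
Then 1/n = 1/0.025 = 40.0.
V = 40.0 * 0.5338 * 0.076158 = 1.6261 m/s.

1.6261


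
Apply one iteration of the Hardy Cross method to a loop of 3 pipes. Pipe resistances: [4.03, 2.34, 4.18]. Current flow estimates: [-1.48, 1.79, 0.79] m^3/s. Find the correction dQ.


Numerator terms (r*Q*|Q|): 4.03*-1.48*|-1.48| = -8.8273; 2.34*1.79*|1.79| = 7.4976; 4.18*0.79*|0.79| = 2.6087.
Sum of numerator = 1.279.
Denominator terms (r*|Q|): 4.03*|-1.48| = 5.9644; 2.34*|1.79| = 4.1886; 4.18*|0.79| = 3.3022.
2 * sum of denominator = 2 * 13.4552 = 26.9104.
dQ = -1.279 / 26.9104 = -0.0475 m^3/s.

-0.0475


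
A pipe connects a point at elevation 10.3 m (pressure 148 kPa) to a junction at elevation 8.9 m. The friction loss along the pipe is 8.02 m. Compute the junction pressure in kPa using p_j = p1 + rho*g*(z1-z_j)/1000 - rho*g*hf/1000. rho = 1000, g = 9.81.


Junction pressure: p_j = p1 + rho*g*(z1 - z_j)/1000 - rho*g*hf/1000.
Elevation term = 1000*9.81*(10.3 - 8.9)/1000 = 13.734 kPa.
Friction term = 1000*9.81*8.02/1000 = 78.676 kPa.
p_j = 148 + 13.734 - 78.676 = 83.06 kPa.

83.06


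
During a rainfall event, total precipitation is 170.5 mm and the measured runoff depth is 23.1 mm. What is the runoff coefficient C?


The runoff coefficient C = runoff depth / rainfall depth.
C = 23.1 / 170.5
  = 0.1355.

0.1355


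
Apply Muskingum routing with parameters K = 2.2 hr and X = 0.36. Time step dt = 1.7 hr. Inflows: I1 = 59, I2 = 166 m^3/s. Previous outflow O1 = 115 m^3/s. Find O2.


Muskingum coefficients:
denom = 2*K*(1-X) + dt = 2*2.2*(1-0.36) + 1.7 = 4.516.
C0 = (dt - 2*K*X)/denom = (1.7 - 2*2.2*0.36)/4.516 = 0.0257.
C1 = (dt + 2*K*X)/denom = (1.7 + 2*2.2*0.36)/4.516 = 0.7272.
C2 = (2*K*(1-X) - dt)/denom = 0.2471.
O2 = C0*I2 + C1*I1 + C2*O1
   = 0.0257*166 + 0.7272*59 + 0.2471*115
   = 75.59 m^3/s.

75.59
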